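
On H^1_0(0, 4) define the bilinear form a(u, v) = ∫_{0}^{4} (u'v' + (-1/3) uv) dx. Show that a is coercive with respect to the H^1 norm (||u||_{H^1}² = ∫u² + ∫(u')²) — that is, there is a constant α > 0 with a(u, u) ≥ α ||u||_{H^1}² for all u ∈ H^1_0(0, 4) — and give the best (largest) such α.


α = (-16/3 + π^2)/(π^2 + 16)

Coercivity of a(·,·) on H^1_0(0, 4) means a(u, u) ≥ α ||u||_{H^1}² for every u ∈ H^1_0.
The interval has length L = 4, and Poincaré/coercivity depend only on L. Here a(u, u) = ∫(u')² + (-1/3)·∫u².
Here c = -1/3 < 0 with |c| < (π/L)² = π^2/16, so coercivity still holds. The condition a(u,u) ≥ α||u||_{H^1}² reads (1−α)∫(u')² ≥ (α−c)∫u². Any admissible α is ≤ 1 (rapidly oscillating u have ∫u²/∫(u')² → 0), and α = 1 would force 0 ≥ (1−c)∫u², impossible since c < 1; so 1−α > 0. By the sharp Poincaré inequality on H^1_0 of an interval of length L, ∫(u')² ≥ (π/L)²∫u² with equality for the first sine mode sin(π(x−x₀)/L) (x₀ the left endpoint), so the inequality holds for all u iff (1−α)(π/L)² ≥ α − c, i.e. α ≤ ((π/L)² + c)/((π/L)² + 1) = (1 + c(L/π)²)/(1 + (L/π)²). (Direct route, valid since c ≤ 0: Poincaré gives c∫u² ≥ c(L/π)²∫(u')², so a(u,u) ≥ (1 + c(L/π)²)∫(u')², while ||u||_{H^1}² ≤ (1 + (L/π)²)∫(u')²; dividing yields the same α.) With (π/L)² = π^2/16 and c = -1/3, the largest admissible constant is α = ((π/L)² + c)/((π/L)² + 1).
Simplifying, α = (-16/3 + π^2)/(π^2 + 16).


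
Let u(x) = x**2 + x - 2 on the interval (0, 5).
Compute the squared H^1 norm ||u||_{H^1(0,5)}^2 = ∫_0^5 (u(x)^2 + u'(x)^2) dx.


||u||_{H^1}^2 = 6025/6

The H^1 norm (squared) on an interval (0, L) is
  ||u||_{H^1}^2 = ∫_0^L u(x)^2 dx + ∫_0^L u'(x)^2 dx.
Compute u'(x) = 2*x + 1.
Then u(x)^2 = x**4 + 2*x**3 - 3*x**2 - 4*x + 4 and u'(x)^2 = 4*x**2 + 4*x + 1.
Integrate each monomial from 0 to 5 using ∫_0^5 c·x^n dx = c·5^(n+1)/(n+1):
  ∫_0^5 u(x)^2 dx = ∫_0^5 (x^4 + 2*x^3 - 3*x^2 - 4*x + 4) dx. Term by term:
    ∫_0^5 x^4 dx = 625;  ∫_0^5 2*x^3 dx = 625/2;  ∫_0^5 -3*x^2 dx = -125;
    ∫_0^5 -4*x dx = -50;  ∫_0^5 4 dx = 20.
  Sum: 625 + 625/2 − 125 − 50 + 20 = 1565/2.
  ∫_0^5 u'(x)^2 dx = ∫_0^5 (4*x^2 + 4*x + 1) dx. Term by term:
    ∫_0^5 4*x^2 dx = 500/3;  ∫_0^5 4*x dx = 50;  ∫_0^5 1 dx = 5.
  Sum: 500/3 + 50 + 5 = 665/3.
Adding: ||u||_{H^1}^2 = 1565/2 + 665/3 = 6025/6.


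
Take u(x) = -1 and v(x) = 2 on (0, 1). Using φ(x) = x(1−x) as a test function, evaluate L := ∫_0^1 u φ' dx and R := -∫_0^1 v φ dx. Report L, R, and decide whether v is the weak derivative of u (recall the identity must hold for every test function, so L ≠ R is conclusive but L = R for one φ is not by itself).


LHS = 0, RHS = -1/3. No, v is not the weak derivative of u.

u(x) = -1, classical derivative u'(x) = 0.
φ(x) = x(1−x), so φ'(x) = 1 - 2*x.
Note φ(0) = φ(1) = 0, so the boundary term u·φ vanishes.
LHS = ∫_0^1 u(x) φ'(x) dx = ∫_0^1 (2*x - 1) dx. Term by term:
  ∫_0^1 2*x dx = 1;  ∫_0^1 -1 dx = -1.
Sum: 1 − 1 = 0.
So LHS = 0.
∫_0^1 v(x) φ(x) dx = ∫_0^1 (-2*x^2 + 2*x) dx. Term by term:
  ∫_0^1 -2*x^2 dx = -2/3;  ∫_0^1 2*x dx = 1.
Sum: -2/3 + 1 = 1/3.
So RHS = -∫_0^1 v(x) φ(x) dx = -1/3.
LHS − RHS = 1/3 ≠ 0, so the identity fails.
(For a valid weak derivative the identity must hold for EVERY test function, in particular this one. The failure shows v is NOT the weak derivative of u.)
Correct weak derivative would be u'(x) = 0.


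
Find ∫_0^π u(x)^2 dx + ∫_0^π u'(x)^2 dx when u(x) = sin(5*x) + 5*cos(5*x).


||u||_{H^1(0,π)}^2 = 338*π

u'(x) = -25*sin(5*x) + 5*cos(5*x).
Expand u² and (u')² and integrate term by term on (0, π), using: for integers n ≥ 1, ∫_0^π sin²(nx) dx = ∫_0^π cos²(nx) dx = π/2; for n ≠ n', ∫_0^π sin(nx)sin(n'x) dx = ∫_0^π cos(nx)cos(n'x) dx = 0; and by product-to-sum, ∫_0^π sin(nx)cos(n'x) dx = ½∫_0^π [sin((n+n')x) + sin((n−n')x)] dx, which is 0 when n+n' is even and 2n/(n²−n'²) when n+n' is odd (it need not vanish on (0, π)).
  u² squared terms: (5)²·∫cos(5x)² dx = 25·π/2 = 25*π/2;  (1)²·∫sin(5x)² dx = 1·π/2 = π/2.
  u² cross terms: 2·(5)·(1)·∫cos(5x)·sin(5x) dx = 10·(0) = 0.
  So ∫_0^π u² dx = 25*π/2 + π/2 + 0 = 13*π.
  (u')² squared terms: (-25)²·∫sin(5x)² dx = 625·π/2 = 625*π/2;  (5)²·∫cos(5x)² dx = 25·π/2 = 25*π/2.
  (u')² cross terms: 2·(-25)·(5)·∫sin(5x)·cos(5x) dx = -250·(0) = 0.
  So ∫_0^π (u')² dx = 625*π/2 + 25*π/2 + 0 = 325*π.
||u||_{H^1}^2 = (13*π) + (325*π) = 338*π.


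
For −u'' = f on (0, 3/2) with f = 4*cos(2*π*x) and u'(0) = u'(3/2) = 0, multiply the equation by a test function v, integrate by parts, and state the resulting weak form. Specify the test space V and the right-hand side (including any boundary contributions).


V = H^1(0, 3/2) (no boundary constraint on v; u is determined up to an additive constant); weak form: ∫_0^3/2 u'v' dx = ∫_0^3/2 (4*cos(2*π*x)) v dx for all v ∈ V.

Multiply both sides by a test function v and integrate from 0 to 3/2:
  ∫_0^3/2 −u''(x) v(x) dx = ∫_0^3/2 f(x) v(x) dx.
Integrate the LHS by parts once:
  ∫_0^3/2 −u'' v dx = −[u'(x) v(x)]_0^3/2 + ∫_0^3/2 u'(x) v'(x) dx.
Thus ∫_0^3/2 u'(x) v'(x) dx = ∫_0^3/2 f(x) v(x) dx + [u'(x) v(x)]_0^3/2.
Choose V so that boundary terms are either known or forced to vanish.
u has homogeneous Neumann: u'(0) = u'(3/2) = 0. So [u' v]_0^3/2 = 0·v(3/2) − 0·v(0) = 0 for any v; take V = H^1(0, 3/2).
Weak formulation: find u (satisfying any essential BC) such that ∫_0^3/2 u'(x) v'(x) dx = ∫_0^3/2 f v dx for all v ∈ V (homogeneous Neumann, so boundary terms vanish).
Substituting f(x) = 4*cos(2*π*x), the right-hand side is ∫_0^3/2 (4*cos(2*π*x)) v dx.
Compatibility check (pure Neumann): taking v ≡ 1 ∈ V gives 0 = ∫_0^3/2 f dx + (0) − (0), i.e. ∫_0^3/2 f dx must equal u'(0) − u'(3/2) = 0. Indeed ∫_0^3/2 (4*cos(2*π*x)) dx = 0, so the data are compatible. The solution is then unique only up to an additive constant (fix it e.g. by requiring ∫_0^3/2 u dx = 0).


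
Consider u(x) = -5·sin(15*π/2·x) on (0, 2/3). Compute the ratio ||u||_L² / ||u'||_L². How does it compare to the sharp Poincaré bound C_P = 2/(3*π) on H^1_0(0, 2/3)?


||u||_L² / ||u'||_L² = 2/(15*π) < C_P = 2/(3*π).

u(x) = -5·sin(15*π/2·x), so u'(x) = -75*π*cos(15*π*x/2)/2.
Writing u(x) = A·sin(kπx/L) with A = -5 and k = 5, use ∫_0^L sin²(kπx/L) dx = L/2 and ∫_0^L cos²(kπx/L) dx = L/2.
u² = 25·sin²(15*π/2·x) and (u')² = 5625*π^2/4·cos²(15*π/2·x), and each of sin², cos² integrates to L/2 = 1/3 over (0, 2/3).
∫_0^2/3 u² dx = 25/3, so ||u||_L² = 5*sqrt(3)/3.
∫_0^2/3 (u')² dx = 1875*π^2/4, so ||u'||_L² = 25*sqrt(3)*π/2.
Ratio ||u||_L² / ||u'||_L² = 2/(15*π).
Sharp Poincaré constant on H^1_0(0, 2/3) is C_P = L/π = 2/(3*π), achieved by sin(3*π/2·x).
This is the k = 5 harmonic; the ratio L/(kπ) is strictly less than C_P = L/π, consistent with the sharp inequality ||u||_L² ≤ C_P ||u'||_L².


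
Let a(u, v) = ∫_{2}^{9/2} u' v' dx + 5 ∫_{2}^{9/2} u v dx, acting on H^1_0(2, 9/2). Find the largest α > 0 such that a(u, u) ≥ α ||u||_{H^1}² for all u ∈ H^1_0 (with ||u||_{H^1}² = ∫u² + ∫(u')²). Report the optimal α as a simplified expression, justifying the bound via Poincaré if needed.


α = 1

Coercivity of a(·,·) on H^1_0(2, 9/2) means a(u, u) ≥ α ||u||_{H^1}² for every u ∈ H^1_0.
The interval has length L = 5/2, and Poincaré/coercivity depend only on L. Here a(u, u) = ∫(u')² + (5)·∫u².
Here c = 5 ≥ 1, so a(u,u) = ∫(u')² + c∫u² ≥ ∫(u')² + ∫u² = ||u||_{H^1}², i.e. α = 1 works. No larger α is possible: a(u,u) ≥ α||u||_{H^1}² means (1−α)∫(u')² ≥ (α−c)∫u², and for the modes u_n = sin(nπ(x−x₀)/L) (x₀ the left endpoint) one has ∫u_n²/∫(u_n')² = (L/(nπ))² → 0, so a(u_n,u_n)/||u_n||_{H^1}² → 1. Hence the optimal constant is α = 1.
Therefore α = 1.


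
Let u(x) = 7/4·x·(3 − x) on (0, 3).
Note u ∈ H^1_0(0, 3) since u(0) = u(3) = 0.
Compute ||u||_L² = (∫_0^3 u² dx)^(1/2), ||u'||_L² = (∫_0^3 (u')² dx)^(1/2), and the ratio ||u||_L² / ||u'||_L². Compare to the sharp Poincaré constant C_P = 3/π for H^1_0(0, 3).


||u||_L² / ||u'||_L² = 3*sqrt(10)/10 < C_P = 3/π.

u(x) = 7/4·x·(3 − x), so u'(x) = 21/4 - 7*x/2.
u(x) = 7/4·x·(3 − x) vanishes at x = 0 and x = 3, so u ∈ H^1_0(0, 3). Differentiate via the product rule and integrate the resulting polynomials term by term.
  ∫_0^3 u² dx = ∫_0^3 (49*x^4/16 - 147*x^3/8 + 441*x^2/16) dx. Term by term:
    ∫_0^3 49*x^4/16 dx = 11907/80;  ∫_0^3 -147*x^3/8 dx = -11907/32;  ∫_0^3 441*x^2/16 dx = 3969/16.
  Sum: 11907/80 − 11907/32 + 3969/16 = 3969/160.
  ∫_0^3 (u')² dx = ∫_0^3 (49*x^2/4 - 147*x/4 + 441/16) dx. Term by term:
    ∫_0^3 49*x^2/4 dx = 441/4;  ∫_0^3 -147*x/4 dx = -1323/8;  ∫_0^3 441/16 dx = 1323/16.
  Sum: 441/4 − 1323/8 + 1323/16 = 441/16.
∫_0^3 u² dx = 3969/160, so ||u||_L² = 63*sqrt(10)/40.
∫_0^3 (u')² dx = 441/16, so ||u'||_L² = 21/4.
Ratio ||u||_L² / ||u'||_L² = 3*sqrt(10)/10.
Sharp Poincaré constant on H^1_0(0, 3) is C_P = L/π = 3/π, achieved by sin(π/3·x).
A polynomial bump cannot attain the sharp Poincaré constant (only the first sine eigenfunction does), so the ratio is strictly less than C_P, consistent with ||u||_L² ≤ C_P ||u'||_L².


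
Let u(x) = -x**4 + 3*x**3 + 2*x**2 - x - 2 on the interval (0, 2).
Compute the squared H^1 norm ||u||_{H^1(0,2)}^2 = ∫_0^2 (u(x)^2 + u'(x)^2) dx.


||u||_{H^1}^2 = 8578/45

The H^1 norm (squared) on an interval (0, L) is
  ||u||_{H^1}^2 = ∫_0^L u(x)^2 dx + ∫_0^L u'(x)^2 dx.
Compute u'(x) = -4*x**3 + 9*x**2 + 4*x - 1.
Then u(x)^2 = x**8 - 6*x**7 + 5*x**6 + 14*x**5 + 2*x**4 - 16*x**3 - 7*x**2 + 4*x + 4 and u'(x)^2 = 16*x**6 - 72*x**5 + 49*x**4 + 80*x**3 - 2*x**2 - 8*x + 1.
Integrate each monomial from 0 to 2 using ∫_0^2 c·x^n dx = c·2^(n+1)/(n+1):
  ∫_0^2 u(x)^2 dx = ∫_0^2 (x^8 - 6*x^7 + 5*x^6 + 14*x^5 + 2*x^4 - 16*x^3 - 7*x^2 + 4*x + 4) dx. Term by term:
    ∫_0^2 x^8 dx = 512/9;  ∫_0^2 -6*x^7 dx = -192;  ∫_0^2 5*x^6 dx = 640/7;
    ∫_0^2 14*x^5 dx = 448/3;  ∫_0^2 2*x^4 dx = 64/5;  ∫_0^2 -16*x^3 dx = -64;
    ∫_0^2 -7*x^2 dx = -56/3;  ∫_0^2 4*x dx = 8;  ∫_0^2 4 dx = 8.
  Sum: 512/9 − 192 + 640/7 + 448/3 + 64/5 − 64 − 56/3 + 8 + 8 = 16312/315.
  ∫_0^2 u'(x)^2 dx = ∫_0^2 (16*x^6 - 72*x^5 + 49*x^4 + 80*x^3 - 2*x^2 - 8*x + 1) dx. Term by term:
    ∫_0^2 16*x^6 dx = 2048/7;  ∫_0^2 -72*x^5 dx = -768;  ∫_0^2 49*x^4 dx = 1568/5;
    ∫_0^2 80*x^3 dx = 320;  ∫_0^2 -2*x^2 dx = -16/3;  ∫_0^2 -8*x dx = -16;
    ∫_0^2 1 dx = 2.
  Sum: 2048/7 − 768 + 1568/5 + 320 − 16/3 − 16 + 2 = 14578/105.
Adding: ||u||_{H^1}^2 = 16312/315 + 14578/105 = 8578/45.


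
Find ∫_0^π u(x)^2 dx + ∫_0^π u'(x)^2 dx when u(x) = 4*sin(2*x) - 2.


||u||_{H^1(0,π)}^2 = 44*π

u'(x) = 8*cos(2*x).
Expand u² and (u')² and integrate term by term on (0, π), using: for integers n ≥ 1, ∫_0^π sin²(nx) dx = ∫_0^π cos²(nx) dx = π/2; for n ≠ n', ∫_0^π sin(nx)sin(n'x) dx = ∫_0^π cos(nx)cos(n'x) dx = 0; and by product-to-sum, ∫_0^π sin(nx)cos(n'x) dx = ½∫_0^π [sin((n+n')x) + sin((n−n')x)] dx, which is 0 when n+n' is even and 2n/(n²−n'²) when n+n' is odd (it need not vanish on (0, π)). For the constant mode: ∫_0^π 1 dx = π, ∫_0^π cos(nx) dx = 0, ∫_0^π sin(nx) dx = (1−(−1)^n)/n.
  u² squared terms: (-2)²·∫1 dx = 4·π = 4*π;  (4)²·∫sin(2x)² dx = 16·π/2 = 8*π.
  u² cross terms: 2·(-2)·(4)·∫1·sin(2x) dx = -16·(0) = 0.
  So ∫_0^π u² dx = 4*π + 8*π + 0 = 12*π.
  (u')² squared terms: (8)²·∫cos(2x)² dx = 64·π/2 = 32*π.
  So ∫_0^π (u')² dx = 32*π.
||u||_{H^1}^2 = (12*π) + (32*π) = 44*π.


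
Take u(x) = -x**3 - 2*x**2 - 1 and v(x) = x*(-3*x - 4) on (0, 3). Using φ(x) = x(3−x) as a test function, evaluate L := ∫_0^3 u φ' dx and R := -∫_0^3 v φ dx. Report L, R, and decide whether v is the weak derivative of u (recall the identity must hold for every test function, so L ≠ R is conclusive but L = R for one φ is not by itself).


LHS = 1269/20, RHS = 1269/20. Yes, v = u' weakly.

u(x) = -x**3 - 2*x**2 - 1, classical derivative u'(x) = -3*x**2 - 4*x.
φ(x) = x(3−x), so φ'(x) = 3 - 2*x.
Note φ(0) = φ(3) = 0, so the boundary term u·φ vanishes.
LHS = ∫_0^3 u(x) φ'(x) dx = ∫_0^3 (2*x^4 + x^3 - 6*x^2 + 2*x - 3) dx. Term by term:
  ∫_0^3 2*x^4 dx = 486/5;  ∫_0^3 x^3 dx = 81/4;  ∫_0^3 -6*x^2 dx = -54;
  ∫_0^3 2*x dx = 9;  ∫_0^3 -3 dx = -9.
Sum: 486/5 + 81/4 − 54 + 9 − 9 = 1269/20.
So LHS = 1269/20.
∫_0^3 v(x) φ(x) dx = ∫_0^3 (3*x^4 - 5*x^3 - 12*x^2) dx. Term by term:
  ∫_0^3 3*x^4 dx = 729/5;  ∫_0^3 -5*x^3 dx = -405/4;  ∫_0^3 -12*x^2 dx = -108.
Sum: 729/5 − 405/4 − 108 = -1269/20.
So RHS = -∫_0^3 v(x) φ(x) dx = 1269/20.
LHS = RHS, so the identity holds for this test φ.
Moreover u is smooth here and v(x) = u'(x) = -3*x**2 - 4*x pointwise, so the identity holds for every test function. Hence v is the weak derivative of u.


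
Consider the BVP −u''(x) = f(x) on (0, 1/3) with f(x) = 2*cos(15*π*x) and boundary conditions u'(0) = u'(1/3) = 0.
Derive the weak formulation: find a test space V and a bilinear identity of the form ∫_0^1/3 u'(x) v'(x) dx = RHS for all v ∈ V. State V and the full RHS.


V = H^1(0, 1/3) (no boundary constraint on v; u is determined up to an additive constant); weak form: ∫_0^1/3 u'v' dx = ∫_0^1/3 (2*cos(15*π*x)) v dx for all v ∈ V.

Multiply both sides by a test function v and integrate from 0 to 1/3:
  ∫_0^1/3 −u''(x) v(x) dx = ∫_0^1/3 f(x) v(x) dx.
Integrate the LHS by parts once:
  ∫_0^1/3 −u'' v dx = −[u'(x) v(x)]_0^1/3 + ∫_0^1/3 u'(x) v'(x) dx.
Thus ∫_0^1/3 u'(x) v'(x) dx = ∫_0^1/3 f(x) v(x) dx + [u'(x) v(x)]_0^1/3.
Choose V so that boundary terms are either known or forced to vanish.
u has homogeneous Neumann: u'(0) = u'(1/3) = 0. So [u' v]_0^1/3 = 0·v(1/3) − 0·v(0) = 0 for any v; take V = H^1(0, 1/3).
Weak formulation: find u (satisfying any essential BC) such that ∫_0^1/3 u'(x) v'(x) dx = ∫_0^1/3 f v dx for all v ∈ V (homogeneous Neumann, so boundary terms vanish).
Substituting f(x) = 2*cos(15*π*x), the right-hand side is ∫_0^1/3 (2*cos(15*π*x)) v dx.
Compatibility check (pure Neumann): taking v ≡ 1 ∈ V gives 0 = ∫_0^1/3 f dx + (0) − (0), i.e. ∫_0^1/3 f dx must equal u'(0) − u'(1/3) = 0. Indeed ∫_0^1/3 (2*cos(15*π*x)) dx = 0, so the data are compatible. The solution is then unique only up to an additive constant (fix it e.g. by requiring ∫_0^1/3 u dx = 0).


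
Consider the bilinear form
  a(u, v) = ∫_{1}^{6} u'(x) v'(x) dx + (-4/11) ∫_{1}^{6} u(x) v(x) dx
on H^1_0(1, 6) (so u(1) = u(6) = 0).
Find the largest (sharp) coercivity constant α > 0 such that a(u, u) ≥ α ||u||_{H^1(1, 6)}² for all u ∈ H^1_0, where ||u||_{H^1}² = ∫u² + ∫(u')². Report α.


α = (-100/11 + π^2)/(π^2 + 25)

Coercivity of a(·,·) on H^1_0(1, 6) means a(u, u) ≥ α ||u||_{H^1}² for every u ∈ H^1_0.
The interval has length L = 5, and Poincaré/coercivity depend only on L. Here a(u, u) = ∫(u')² + (-4/11)·∫u².
Here c = -4/11 < 0 with |c| < (π/L)² = π^2/25, so coercivity still holds. The condition a(u,u) ≥ α||u||_{H^1}² reads (1−α)∫(u')² ≥ (α−c)∫u². Any admissible α is ≤ 1 (rapidly oscillating u have ∫u²/∫(u')² → 0), and α = 1 would force 0 ≥ (1−c)∫u², impossible since c < 1; so 1−α > 0. By the sharp Poincaré inequality on H^1_0 of an interval of length L, ∫(u')² ≥ (π/L)²∫u² with equality for the first sine mode sin(π(x−x₀)/L) (x₀ the left endpoint), so the inequality holds for all u iff (1−α)(π/L)² ≥ α − c, i.e. α ≤ ((π/L)² + c)/((π/L)² + 1) = (1 + c(L/π)²)/(1 + (L/π)²). (Direct route, valid since c ≤ 0: Poincaré gives c∫u² ≥ c(L/π)²∫(u')², so a(u,u) ≥ (1 + c(L/π)²)∫(u')², while ||u||_{H^1}² ≤ (1 + (L/π)²)∫(u')²; dividing yields the same α.) With (π/L)² = π^2/25 and c = -4/11, the largest admissible constant is α = ((π/L)² + c)/((π/L)² + 1).
Simplifying, α = (-100/11 + π^2)/(π^2 + 25).


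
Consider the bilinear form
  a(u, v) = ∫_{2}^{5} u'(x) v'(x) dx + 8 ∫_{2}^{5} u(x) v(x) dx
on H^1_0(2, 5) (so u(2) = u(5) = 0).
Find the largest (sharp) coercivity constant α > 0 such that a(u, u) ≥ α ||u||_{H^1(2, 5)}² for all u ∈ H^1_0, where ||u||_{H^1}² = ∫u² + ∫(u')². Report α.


α = 1

Coercivity of a(·,·) on H^1_0(2, 5) means a(u, u) ≥ α ||u||_{H^1}² for every u ∈ H^1_0.
The interval has length L = 3, and Poincaré/coercivity depend only on L. Here a(u, u) = ∫(u')² + (8)·∫u².
Here c = 8 ≥ 1, so a(u,u) = ∫(u')² + c∫u² ≥ ∫(u')² + ∫u² = ||u||_{H^1}², i.e. α = 1 works. No larger α is possible: a(u,u) ≥ α||u||_{H^1}² means (1−α)∫(u')² ≥ (α−c)∫u², and for the modes u_n = sin(nπ(x−x₀)/L) (x₀ the left endpoint) one has ∫u_n²/∫(u_n')² = (L/(nπ))² → 0, so a(u_n,u_n)/||u_n||_{H^1}² → 1. Hence the optimal constant is α = 1.
Therefore α = 1.


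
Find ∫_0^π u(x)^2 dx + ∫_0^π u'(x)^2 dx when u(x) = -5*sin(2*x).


||u||_{H^1(0,π)}^2 = 125*π/2

u'(x) = -10*cos(2*x).
Expand u² and (u')² and integrate term by term on (0, π), using: for integers n ≥ 1, ∫_0^π sin²(nx) dx = ∫_0^π cos²(nx) dx = π/2; for n ≠ n', ∫_0^π sin(nx)sin(n'x) dx = ∫_0^π cos(nx)cos(n'x) dx = 0; and by product-to-sum, ∫_0^π sin(nx)cos(n'x) dx = ½∫_0^π [sin((n+n')x) + sin((n−n')x)] dx, which is 0 when n+n' is even and 2n/(n²−n'²) when n+n' is odd (it need not vanish on (0, π)).
  u² squared terms: (-5)²·∫sin(2x)² dx = 25·π/2 = 25*π/2.
  So ∫_0^π u² dx = 25*π/2.
  (u')² squared terms: (-10)²·∫cos(2x)² dx = 100·π/2 = 50*π.
  So ∫_0^π (u')² dx = 50*π.
||u||_{H^1}^2 = (25*π/2) + (50*π) = 125*π/2.


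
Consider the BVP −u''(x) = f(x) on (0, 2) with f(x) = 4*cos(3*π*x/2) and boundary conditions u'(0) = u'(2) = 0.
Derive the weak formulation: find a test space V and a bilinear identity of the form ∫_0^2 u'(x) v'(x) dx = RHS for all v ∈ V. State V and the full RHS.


V = H^1(0, 2) (no boundary constraint on v; u is determined up to an additive constant); weak form: ∫_0^2 u'v' dx = ∫_0^2 (4*cos(3*π*x/2)) v dx for all v ∈ V.

Multiply both sides by a test function v and integrate from 0 to 2:
  ∫_0^2 −u''(x) v(x) dx = ∫_0^2 f(x) v(x) dx.
Integrate the LHS by parts once:
  ∫_0^2 −u'' v dx = −[u'(x) v(x)]_0^2 + ∫_0^2 u'(x) v'(x) dx.
Thus ∫_0^2 u'(x) v'(x) dx = ∫_0^2 f(x) v(x) dx + [u'(x) v(x)]_0^2.
Choose V so that boundary terms are either known or forced to vanish.
u has homogeneous Neumann: u'(0) = u'(2) = 0. So [u' v]_0^2 = 0·v(2) − 0·v(0) = 0 for any v; take V = H^1(0, 2).
Weak formulation: find u (satisfying any essential BC) such that ∫_0^2 u'(x) v'(x) dx = ∫_0^2 f v dx for all v ∈ V (homogeneous Neumann, so boundary terms vanish).
Substituting f(x) = 4*cos(3*π*x/2), the right-hand side is ∫_0^2 (4*cos(3*π*x/2)) v dx.
Compatibility check (pure Neumann): taking v ≡ 1 ∈ V gives 0 = ∫_0^2 f dx + (0) − (0), i.e. ∫_0^2 f dx must equal u'(0) − u'(2) = 0. Indeed ∫_0^2 (4*cos(3*π*x/2)) dx = 0, so the data are compatible. The solution is then unique only up to an additive constant (fix it e.g. by requiring ∫_0^2 u dx = 0).


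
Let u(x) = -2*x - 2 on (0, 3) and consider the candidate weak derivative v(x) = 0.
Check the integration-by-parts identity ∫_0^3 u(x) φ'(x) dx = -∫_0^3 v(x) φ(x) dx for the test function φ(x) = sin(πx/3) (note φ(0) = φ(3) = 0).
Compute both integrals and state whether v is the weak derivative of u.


LHS = 12/π, RHS = 0. No, v is not the weak derivative of u.

u(x) = -2*x - 2, classical derivative u'(x) = -2.
φ(x) = sin(πx/3), so φ'(x) = π*cos(π*x/3)/3.
Note φ(0) = φ(3) = 0, so the boundary term u·φ vanishes.
LHS = ∫_0^3 u(x) φ'(x) dx = ∫_0^3 (-2*π*x*cos(π*x/3)/3 - 2*π*cos(π*x/3)/3) dx. Term by term:
  ∫_0^3 -2*π*cos(π*x/3)/3 dx = 0;  ∫_0^3 -2*π*x*cos(π*x/3)/3 dx = 12/π.
Sum: 0 + 12/π = 12/π.
So LHS = 12/π.
∫_0^3 v(x) φ(x) dx = ∫_0^3 (0) dx. Term by term:
  ∫_0^3 0 dx = 0.
So RHS = -∫_0^3 v(x) φ(x) dx = 0.
LHS − RHS = 12/π ≠ 0, so the identity fails.
(For a valid weak derivative the identity must hold for EVERY test function, in particular this one. The failure shows v is NOT the weak derivative of u.)
Correct weak derivative would be u'(x) = -2.


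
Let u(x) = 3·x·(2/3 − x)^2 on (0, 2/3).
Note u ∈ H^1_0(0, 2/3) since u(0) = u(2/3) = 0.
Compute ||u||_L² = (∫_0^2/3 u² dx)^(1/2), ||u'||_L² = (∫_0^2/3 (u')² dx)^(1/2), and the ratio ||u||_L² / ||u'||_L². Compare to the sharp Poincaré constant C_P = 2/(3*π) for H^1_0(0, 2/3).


||u||_L² / ||u'||_L² = sqrt(14)/21 < C_P = 2/(3*π).

u(x) = 3·x·(2/3 − x)^2, so u'(x) = (x - 2/3)*(9*x - 2).
u(x) = 3·x·(2/3 − x)^2 vanishes at x = 0 and x = 2/3, so u ∈ H^1_0(0, 2/3). Differentiate via the product rule and integrate the resulting polynomials term by term.
  ∫_0^2/3 u² dx = ∫_0^2/3 (9*x^6 - 24*x^5 + 24*x^4 - 32*x^3/3 + 16*x^2/9) dx. Term by term:
    ∫_0^2/3 9*x^6 dx = 128/1701;  ∫_0^2/3 -24*x^5 dx = -256/729;  ∫_0^2/3 24*x^4 dx = 256/405;
    ∫_0^2/3 -32*x^3/3 dx = -128/243;  ∫_0^2/3 16*x^2/9 dx = 128/729.
  Sum: 128/1701 − 256/729 + 256/405 − 128/243 + 128/729 = 128/25515.
  ∫_0^2/3 (u')² dx = ∫_0^2/3 (81*x^4 - 144*x^3 + 88*x^2 - 64*x/3 + 16/9) dx. Term by term:
    ∫_0^2/3 81*x^4 dx = 32/15;  ∫_0^2/3 -144*x^3 dx = -64/9;  ∫_0^2/3 88*x^2 dx = 704/81;
    ∫_0^2/3 -64*x/3 dx = -128/27;  ∫_0^2/3 16/9 dx = 32/27.
  Sum: 32/15 − 64/9 + 704/81 − 128/27 + 32/27 = 64/405.
∫_0^2/3 u² dx = 128/25515, so ||u||_L² = 8*sqrt(70)/945.
∫_0^2/3 (u')² dx = 64/405, so ||u'||_L² = 8*sqrt(5)/45.
Ratio ||u||_L² / ||u'||_L² = sqrt(14)/21.
Sharp Poincaré constant on H^1_0(0, 2/3) is C_P = L/π = 2/(3*π), achieved by sin(3*π/2·x).
A polynomial bump cannot attain the sharp Poincaré constant (only the first sine eigenfunction does), so the ratio is strictly less than C_P, consistent with ||u||_L² ≤ C_P ||u'||_L².


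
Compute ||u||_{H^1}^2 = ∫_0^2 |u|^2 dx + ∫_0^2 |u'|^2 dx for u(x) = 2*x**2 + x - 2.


||u||_{H^1}^2 = 418/5

The H^1 norm (squared) on an interval (0, L) is
  ||u||_{H^1}^2 = ∫_0^L u(x)^2 dx + ∫_0^L u'(x)^2 dx.
Compute u'(x) = 4*x + 1.
Then u(x)^2 = 4*x**4 + 4*x**3 - 7*x**2 - 4*x + 4 and u'(x)^2 = 16*x**2 + 8*x + 1.
Integrate each monomial from 0 to 2 using ∫_0^2 c·x^n dx = c·2^(n+1)/(n+1):
  ∫_0^2 u(x)^2 dx = ∫_0^2 (4*x^4 + 4*x^3 - 7*x^2 - 4*x + 4) dx. Term by term:
    ∫_0^2 4*x^4 dx = 128/5;  ∫_0^2 4*x^3 dx = 16;  ∫_0^2 -7*x^2 dx = -56/3;
    ∫_0^2 -4*x dx = -8;  ∫_0^2 4 dx = 8.
  Sum: 128/5 + 16 − 56/3 − 8 + 8 = 344/15.
  ∫_0^2 u'(x)^2 dx = ∫_0^2 (16*x^2 + 8*x + 1) dx. Term by term:
    ∫_0^2 16*x^2 dx = 128/3;  ∫_0^2 8*x dx = 16;  ∫_0^2 1 dx = 2.
  Sum: 128/3 + 16 + 2 = 182/3.
Adding: ||u||_{H^1}^2 = 344/15 + 182/3 = 418/5.


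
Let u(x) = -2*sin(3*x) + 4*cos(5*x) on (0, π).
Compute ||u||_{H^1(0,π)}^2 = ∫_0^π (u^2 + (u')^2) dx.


||u||_{H^1(0,π)}^2 = 228*π

u'(x) = -20*sin(5*x) - 6*cos(3*x).
Expand u² and (u')² and integrate term by term on (0, π), using: for integers n ≥ 1, ∫_0^π sin²(nx) dx = ∫_0^π cos²(nx) dx = π/2; for n ≠ n', ∫_0^π sin(nx)sin(n'x) dx = ∫_0^π cos(nx)cos(n'x) dx = 0; and by product-to-sum, ∫_0^π sin(nx)cos(n'x) dx = ½∫_0^π [sin((n+n')x) + sin((n−n')x)] dx, which is 0 when n+n' is even and 2n/(n²−n'²) when n+n' is odd (it need not vanish on (0, π)).
  u² squared terms: (-2)²·∫sin(3x)² dx = 4·π/2 = 2*π;  (4)²·∫cos(5x)² dx = 16·π/2 = 8*π.
  u² cross terms: 2·(-2)·(4)·∫sin(3x)·cos(5x) dx = -16·(0) = 0.
  So ∫_0^π u² dx = 2*π + 8*π + 0 = 10*π.
  (u')² squared terms: (-20)²·∫sin(5x)² dx = 400·π/2 = 200*π;  (-6)²·∫cos(3x)² dx = 36·π/2 = 18*π.
  (u')² cross terms: 2·(-20)·(-6)·∫sin(5x)·cos(3x) dx = 240·(0) = 0.
  So ∫_0^π (u')² dx = 200*π + 18*π + 0 = 218*π.
||u||_{H^1}^2 = (10*π) + (218*π) = 228*π.


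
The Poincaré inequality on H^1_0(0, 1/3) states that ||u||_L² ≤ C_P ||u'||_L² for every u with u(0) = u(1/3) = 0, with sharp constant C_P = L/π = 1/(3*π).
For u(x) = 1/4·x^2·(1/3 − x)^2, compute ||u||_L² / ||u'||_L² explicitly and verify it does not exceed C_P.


||u||_L² / ||u'||_L² = sqrt(3)/18 < C_P = 1/(3*π).

u(x) = 1/4·x^2·(1/3 − x)^2, so u'(x) = x*(x^2 - x/2 + 1/18).
u(x) = 1/4·x^2·(1/3 − x)^2 vanishes at x = 0 and x = 1/3, so u ∈ H^1_0(0, 1/3). Differentiate via the product rule and integrate the resulting polynomials term by term.
  ∫_0^1/3 u² dx = ∫_0^1/3 (x^8/16 - x^7/12 + x^6/24 - x^5/108 + x^4/1296) dx. Term by term:
    ∫_0^1/3 x^8/16 dx = 1/2834352;  ∫_0^1/3 -x^7/12 dx = -1/629856;  ∫_0^1/3 x^6/24 dx = 1/367416;
    ∫_0^1/3 -x^5/108 dx = -1/472392;  ∫_0^1/3 x^4/1296 dx = 1/1574640.
  Sum: 1/2834352 − 1/629856 + 1/367416 − 1/472392 + 1/1574640 = 1/198404640.
  ∫_0^1/3 (u')² dx = ∫_0^1/3 (x^6 - x^5 + 13*x^4/36 - x^3/18 + x^2/324) dx. Term by term:
    ∫_0^1/3 x^6 dx = 1/15309;  ∫_0^1/3 -x^5 dx = -1/4374;  ∫_0^1/3 13*x^4/36 dx = 13/43740;
    ∫_0^1/3 -x^3/18 dx = -1/5832;  ∫_0^1/3 x^2/324 dx = 1/26244.
  Sum: 1/15309 − 1/4374 + 13/43740 − 1/5832 + 1/26244 = 1/1837080.
∫_0^1/3 u² dx = 1/198404640, so ||u||_L² = sqrt(210)/204120.
∫_0^1/3 (u')² dx = 1/1837080, so ||u'||_L² = sqrt(70)/11340.
Ratio ||u||_L² / ||u'||_L² = sqrt(3)/18.
Sharp Poincaré constant on H^1_0(0, 1/3) is C_P = L/π = 1/(3*π), achieved by sin(3*π·x).
A polynomial bump cannot attain the sharp Poincaré constant (only the first sine eigenfunction does), so the ratio is strictly less than C_P, consistent with ||u||_L² ≤ C_P ||u'||_L².


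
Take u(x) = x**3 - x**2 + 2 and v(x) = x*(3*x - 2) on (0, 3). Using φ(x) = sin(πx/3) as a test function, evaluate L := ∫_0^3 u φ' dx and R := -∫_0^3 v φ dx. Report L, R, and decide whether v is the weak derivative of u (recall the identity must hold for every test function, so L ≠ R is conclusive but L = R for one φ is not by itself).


LHS = -63/π + 324/π^3, RHS = -63/π + 324/π^3. Yes, v = u' weakly.

u(x) = x**3 - x**2 + 2, classical derivative u'(x) = 3*x**2 - 2*x.
φ(x) = sin(πx/3), so φ'(x) = π*cos(π*x/3)/3.
Note φ(0) = φ(3) = 0, so the boundary term u·φ vanishes.
LHS = ∫_0^3 u(x) φ'(x) dx = ∫_0^3 (π*x^3*cos(π*x/3)/3 - π*x^2*cos(π*x/3)/3 + 2*π*cos(π*x/3)/3) dx. Term by term:
  ∫_0^3 2*π*cos(π*x/3)/3 dx = 0;  ∫_0^3 -π*x^2*cos(π*x/3)/3 dx = 18/π;  ∫_0^3 π*x^3*cos(π*x/3)/3 dx = -81/π + 324/π^3.
Sum: 0 + 18/π + -81/π + 324/π^3 = -63/π + 324/π^3.
So LHS = -63/π + 324/π^3.
∫_0^3 v(x) φ(x) dx = ∫_0^3 (3*x^2*sin(π*x/3) - 2*x*sin(π*x/3)) dx. Term by term:
  ∫_0^3 -2*x*sin(π*x/3) dx = -18/π;  ∫_0^3 3*x^2*sin(π*x/3) dx = -324/π^3 + 81/π.
Sum: -18/π + -324/π^3 + 81/π = -324/π^3 + 63/π.
So RHS = -∫_0^3 v(x) φ(x) dx = -63/π + 324/π^3.
LHS = RHS, so the identity holds for this test φ.
Moreover u is smooth here and v(x) = u'(x) = 3*x**2 - 2*x pointwise, so the identity holds for every test function. Hence v is the weak derivative of u.


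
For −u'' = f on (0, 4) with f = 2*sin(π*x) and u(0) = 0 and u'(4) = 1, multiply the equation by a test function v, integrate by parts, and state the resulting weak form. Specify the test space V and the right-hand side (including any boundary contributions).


V = {v ∈ H^1(0, 4) : v(0) = 0} (test functions vanish at x = 0 where u is specified); weak form: ∫_0^4 u'v' dx = ∫_0^4 (2*sin(π*x)) v dx + v(4) for all v ∈ V.

Multiply both sides by a test function v and integrate from 0 to 4:
  ∫_0^4 −u''(x) v(x) dx = ∫_0^4 f(x) v(x) dx.
Integrate the LHS by parts once:
  ∫_0^4 −u'' v dx = −[u'(x) v(x)]_0^4 + ∫_0^4 u'(x) v'(x) dx.
Thus ∫_0^4 u'(x) v'(x) dx = ∫_0^4 f(x) v(x) dx + [u'(x) v(x)]_0^4.
Choose V so that boundary terms are either known or forced to vanish.
Mixed BC: u(0) = 0 (Dirichlet) and u'(4) = 1 (Neumann). Define V = {v ∈ H^1(0, 4) : v(0) = 0}. Then [u' v]_0^4 = u'(4)·v(4) − u'(0)·0 = v(4).
Weak formulation: find u (satisfying any essential BC) such that ∫_0^4 u'(x) v'(x) dx = ∫_0^4 f v dx + v(4) for all v ∈ V (Dirichlet at 0 absorbed into V; Neumann datum at x = 4 contributes the boundary term).
Substituting f(x) = 2*sin(π*x), the right-hand side is ∫_0^4 (2*sin(π*x)) v dx + v(4).


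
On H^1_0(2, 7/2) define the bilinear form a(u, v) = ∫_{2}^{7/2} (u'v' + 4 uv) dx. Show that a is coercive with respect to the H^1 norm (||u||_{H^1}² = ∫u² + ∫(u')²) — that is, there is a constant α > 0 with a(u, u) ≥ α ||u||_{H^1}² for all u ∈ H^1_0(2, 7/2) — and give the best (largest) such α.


α = 1

Coercivity of a(·,·) on H^1_0(2, 7/2) means a(u, u) ≥ α ||u||_{H^1}² for every u ∈ H^1_0.
The interval has length L = 3/2, and Poincaré/coercivity depend only on L. Here a(u, u) = ∫(u')² + (4)·∫u².
Here c = 4 ≥ 1, so a(u,u) = ∫(u')² + c∫u² ≥ ∫(u')² + ∫u² = ||u||_{H^1}², i.e. α = 1 works. No larger α is possible: a(u,u) ≥ α||u||_{H^1}² means (1−α)∫(u')² ≥ (α−c)∫u², and for the modes u_n = sin(nπ(x−x₀)/L) (x₀ the left endpoint) one has ∫u_n²/∫(u_n')² = (L/(nπ))² → 0, so a(u_n,u_n)/||u_n||_{H^1}² → 1. Hence the optimal constant is α = 1.
Therefore α = 1.


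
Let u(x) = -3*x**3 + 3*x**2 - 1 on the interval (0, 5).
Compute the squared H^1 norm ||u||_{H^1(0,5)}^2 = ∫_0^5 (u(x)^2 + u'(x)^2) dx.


||u||_{H^1}^2 = 1331945/14

The H^1 norm (squared) on an interval (0, L) is
  ||u||_{H^1}^2 = ∫_0^L u(x)^2 dx + ∫_0^L u'(x)^2 dx.
Compute u'(x) = -9*x**2 + 6*x.
Then u(x)^2 = 9*x**6 - 18*x**5 + 9*x**4 + 6*x**3 - 6*x**2 + 1 and u'(x)^2 = 81*x**4 - 108*x**3 + 36*x**2.
Integrate each monomial from 0 to 5 using ∫_0^5 c·x^n dx = c·5^(n+1)/(n+1):
  ∫_0^5 u(x)^2 dx = ∫_0^5 (9*x^6 - 18*x^5 + 9*x^4 + 6*x^3 - 6*x^2 + 1) dx. Term by term:
    ∫_0^5 9*x^6 dx = 703125/7;  ∫_0^5 -18*x^5 dx = -46875;  ∫_0^5 9*x^4 dx = 5625;
    ∫_0^5 6*x^3 dx = 1875/2;  ∫_0^5 -6*x^2 dx = -250;  ∫_0^5 1 dx = 5.
  Sum: 703125/7 − 46875 + 5625 + 1875/2 − 250 + 5 = 838445/14.
  ∫_0^5 u'(x)^2 dx = ∫_0^5 (81*x^4 - 108*x^3 + 36*x^2) dx. Term by term:
    ∫_0^5 81*x^4 dx = 50625;  ∫_0^5 -108*x^3 dx = -16875;  ∫_0^5 36*x^2 dx = 1500.
  Sum: 50625 − 16875 + 1500 = 35250.
Adding: ||u||_{H^1}^2 = 838445/14 + 35250 = 1331945/14.


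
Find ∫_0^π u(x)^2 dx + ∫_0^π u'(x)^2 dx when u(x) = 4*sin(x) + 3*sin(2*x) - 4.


||u||_{H^1(0,π)}^2 = -64 + 109*π/2

u'(x) = 4*cos(x) + 6*cos(2*x).
Expand u² and (u')² and integrate term by term on (0, π), using: for integers n ≥ 1, ∫_0^π sin²(nx) dx = ∫_0^π cos²(nx) dx = π/2; for n ≠ n', ∫_0^π sin(nx)sin(n'x) dx = ∫_0^π cos(nx)cos(n'x) dx = 0; and by product-to-sum, ∫_0^π sin(nx)cos(n'x) dx = ½∫_0^π [sin((n+n')x) + sin((n−n')x)] dx, which is 0 when n+n' is even and 2n/(n²−n'²) when n+n' is odd (it need not vanish on (0, π)). For the constant mode: ∫_0^π 1 dx = π, ∫_0^π cos(nx) dx = 0, ∫_0^π sin(nx) dx = (1−(−1)^n)/n.
  u² squared terms: (-4)²·∫1 dx = 16·π = 16*π;  (3)²·∫sin(2x)² dx = 9·π/2 = 9*π/2;  (4)²·∫sin(x)² dx = 16·π/2 = 8*π.
  u² cross terms: 2·(-4)·(3)·∫1·sin(2x) dx = -24·(0) = 0;  2·(-4)·(4)·∫1·sin(x) dx = -32·(2) = -64;  2·(3)·(4)·∫sin(2x)·sin(x) dx = 24·(0) = 0.
  So ∫_0^π u² dx = 16*π + 9*π/2 + 8*π + 0 − 64 + 0 = -64 + 57*π/2.
  (u')² squared terms: (4)²·∫cos(x)² dx = 16·π/2 = 8*π;  (6)²·∫cos(2x)² dx = 36·π/2 = 18*π.
  (u')² cross terms: 2·(4)·(6)·∫cos(x)·cos(2x) dx = 48·(0) = 0.
  So ∫_0^π (u')² dx = 8*π + 18*π + 0 = 26*π.
||u||_{H^1}^2 = (-64 + 57*π/2) + (26*π) = -64 + 109*π/2.


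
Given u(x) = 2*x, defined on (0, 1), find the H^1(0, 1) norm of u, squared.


||u||_{H^1}^2 = 16/3

The H^1 norm (squared) on an interval (0, L) is
  ||u||_{H^1}^2 = ∫_0^L u(x)^2 dx + ∫_0^L u'(x)^2 dx.
Compute u'(x) = 2.
Then u(x)^2 = 4*x**2 and u'(x)^2 = 4.
Integrate each monomial from 0 to 1 using ∫_0^1 c·x^n dx = c·1^(n+1)/(n+1):
  ∫_0^1 u(x)^2 dx = ∫_0^1 (4*x^2) dx. Term by term:
    ∫_0^1 4*x^2 dx = 4/3.
  ∫_0^1 u'(x)^2 dx = ∫_0^1 (4) dx. Term by term:
    ∫_0^1 4 dx = 4.
Adding: ||u||_{H^1}^2 = 4/3 + 4 = 16/3.


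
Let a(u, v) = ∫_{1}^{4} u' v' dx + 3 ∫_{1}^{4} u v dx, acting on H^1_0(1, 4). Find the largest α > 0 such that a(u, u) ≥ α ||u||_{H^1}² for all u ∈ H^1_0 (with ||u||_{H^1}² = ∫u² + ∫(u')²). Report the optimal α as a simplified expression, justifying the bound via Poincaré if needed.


α = 1

Coercivity of a(·,·) on H^1_0(1, 4) means a(u, u) ≥ α ||u||_{H^1}² for every u ∈ H^1_0.
The interval has length L = 3, and Poincaré/coercivity depend only on L. Here a(u, u) = ∫(u')² + (3)·∫u².
Here c = 3 ≥ 1, so a(u,u) = ∫(u')² + c∫u² ≥ ∫(u')² + ∫u² = ||u||_{H^1}², i.e. α = 1 works. No larger α is possible: a(u,u) ≥ α||u||_{H^1}² means (1−α)∫(u')² ≥ (α−c)∫u², and for the modes u_n = sin(nπ(x−x₀)/L) (x₀ the left endpoint) one has ∫u_n²/∫(u_n')² = (L/(nπ))² → 0, so a(u_n,u_n)/||u_n||_{H^1}² → 1. Hence the optimal constant is α = 1.
Therefore α = 1.


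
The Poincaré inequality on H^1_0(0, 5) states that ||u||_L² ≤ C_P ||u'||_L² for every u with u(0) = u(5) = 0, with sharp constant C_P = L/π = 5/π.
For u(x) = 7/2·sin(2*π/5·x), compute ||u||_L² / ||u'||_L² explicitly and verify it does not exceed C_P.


||u||_L² / ||u'||_L² = 5/(2*π) < C_P = 5/π.

u(x) = 7/2·sin(2*π/5·x), so u'(x) = 7*π*cos(2*π*x/5)/5.
Writing u(x) = A·sin(kπx/L) with A = 7/2 and k = 2, use ∫_0^L sin²(kπx/L) dx = L/2 and ∫_0^L cos²(kπx/L) dx = L/2.
u² = 49/4·sin²(2*π/5·x) and (u')² = 49*π^2/25·cos²(2*π/5·x), and each of sin², cos² integrates to L/2 = 5/2 over (0, 5).
∫_0^5 u² dx = 245/8, so ||u||_L² = 7*sqrt(10)/4.
∫_0^5 (u')² dx = 49*π^2/10, so ||u'||_L² = 7*sqrt(10)*π/10.
Ratio ||u||_L² / ||u'||_L² = 5/(2*π).
Sharp Poincaré constant on H^1_0(0, 5) is C_P = L/π = 5/π, achieved by sin(π/5·x).
This is the k = 2 harmonic; the ratio L/(kπ) is strictly less than C_P = L/π, consistent with the sharp inequality ||u||_L² ≤ C_P ||u'||_L².


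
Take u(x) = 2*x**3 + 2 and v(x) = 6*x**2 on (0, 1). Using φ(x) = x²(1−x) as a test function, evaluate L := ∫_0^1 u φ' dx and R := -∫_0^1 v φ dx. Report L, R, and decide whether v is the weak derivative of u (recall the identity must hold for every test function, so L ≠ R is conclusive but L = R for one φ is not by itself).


LHS = -1/5, RHS = -1/5. Yes, v = u' weakly.

u(x) = 2*x**3 + 2, classical derivative u'(x) = 6*x**2.
φ(x) = x²(1−x), so φ'(x) = x*(2 - 3*x).
Note φ(0) = φ(1) = 0, so the boundary term u·φ vanishes.
LHS = ∫_0^1 u(x) φ'(x) dx = ∫_0^1 (-6*x^5 + 4*x^4 - 6*x^2 + 4*x) dx. Term by term:
  ∫_0^1 -6*x^5 dx = -1;  ∫_0^1 4*x^4 dx = 4/5;  ∫_0^1 -6*x^2 dx = -2;
  ∫_0^1 4*x dx = 2.
Sum: -1 + 4/5 − 2 + 2 = -1/5.
So LHS = -1/5.
∫_0^1 v(x) φ(x) dx = ∫_0^1 (-6*x^5 + 6*x^4) dx. Term by term:
  ∫_0^1 -6*x^5 dx = -1;  ∫_0^1 6*x^4 dx = 6/5.
Sum: -1 + 6/5 = 1/5.
So RHS = -∫_0^1 v(x) φ(x) dx = -1/5.
LHS = RHS, so the identity holds for this test φ.
Moreover u is smooth here and v(x) = u'(x) = 6*x**2 pointwise, so the identity holds for every test function. Hence v is the weak derivative of u.


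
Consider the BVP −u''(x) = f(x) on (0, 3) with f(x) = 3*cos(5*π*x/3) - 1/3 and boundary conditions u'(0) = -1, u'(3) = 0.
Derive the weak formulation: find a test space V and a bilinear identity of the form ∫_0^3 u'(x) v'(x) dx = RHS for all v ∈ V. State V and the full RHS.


V = H^1(0, 3) (v unrestricted at boundary; u is determined up to an additive constant); weak form: ∫_0^3 u'v' dx = ∫_0^3 (3*cos(5*π*x/3) - 1/3) v dx + v(0) for all v ∈ V.

Multiply both sides by a test function v and integrate from 0 to 3:
  ∫_0^3 −u''(x) v(x) dx = ∫_0^3 f(x) v(x) dx.
Integrate the LHS by parts once:
  ∫_0^3 −u'' v dx = −[u'(x) v(x)]_0^3 + ∫_0^3 u'(x) v'(x) dx.
Thus ∫_0^3 u'(x) v'(x) dx = ∫_0^3 f(x) v(x) dx + [u'(x) v(x)]_0^3.
Choose V so that boundary terms are either known or forced to vanish.
u has inhomogeneous Neumann u'(0) = -1, u'(3) = 0. [u' v]_0^3 = (0)·v(3) − (-1)·v(0) = v(0). Take V = H^1(0, 3); boundary term becomes part of RHS.
Weak formulation: find u (satisfying any essential BC) such that ∫_0^3 u'(x) v'(x) dx = ∫_0^3 f v dx + v(0) for all v ∈ V (Neumann data are natural BCs: they enter the RHS as boundary terms).
Substituting f(x) = 3*cos(5*π*x/3) - 1/3, the right-hand side is ∫_0^3 (3*cos(5*π*x/3) - 1/3) v dx + v(0).
Compatibility check (pure Neumann): taking v ≡ 1 ∈ V gives 0 = ∫_0^3 f dx + (0) − (-1), i.e. ∫_0^3 f dx must equal u'(0) − u'(3) = -1. Indeed ∫_0^3 (3*cos(5*π*x/3) - 1/3) dx = -1, so the data are compatible. The solution is then unique only up to an additive constant (fix it e.g. by requiring ∫_0^3 u dx = 0).


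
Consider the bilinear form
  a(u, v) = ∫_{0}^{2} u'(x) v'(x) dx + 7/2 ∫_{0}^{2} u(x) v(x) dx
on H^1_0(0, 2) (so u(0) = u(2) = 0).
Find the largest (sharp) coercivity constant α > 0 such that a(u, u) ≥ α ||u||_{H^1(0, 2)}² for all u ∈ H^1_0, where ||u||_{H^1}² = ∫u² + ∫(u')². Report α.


α = 1

Coercivity of a(·,·) on H^1_0(0, 2) means a(u, u) ≥ α ||u||_{H^1}² for every u ∈ H^1_0.
The interval has length L = 2, and Poincaré/coercivity depend only on L. Here a(u, u) = ∫(u')² + (7/2)·∫u².
Here c = 7/2 ≥ 1, so a(u,u) = ∫(u')² + c∫u² ≥ ∫(u')² + ∫u² = ||u||_{H^1}², i.e. α = 1 works. No larger α is possible: a(u,u) ≥ α||u||_{H^1}² means (1−α)∫(u')² ≥ (α−c)∫u², and for the modes u_n = sin(nπ(x−x₀)/L) (x₀ the left endpoint) one has ∫u_n²/∫(u_n')² = (L/(nπ))² → 0, so a(u_n,u_n)/||u_n||_{H^1}² → 1. Hence the optimal constant is α = 1.
Therefore α = 1.


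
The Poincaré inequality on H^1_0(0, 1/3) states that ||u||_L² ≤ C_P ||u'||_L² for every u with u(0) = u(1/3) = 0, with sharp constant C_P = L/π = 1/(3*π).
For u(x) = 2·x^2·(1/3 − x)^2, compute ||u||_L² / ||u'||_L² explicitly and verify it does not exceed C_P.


||u||_L² / ||u'||_L² = sqrt(3)/18 < C_P = 1/(3*π).

u(x) = 2·x^2·(1/3 − x)^2, so u'(x) = 4*x*(3*x - 1)*(6*x - 1)/9.
u(x) = 2·x^2·(1/3 − x)^2 vanishes at x = 0 and x = 1/3, so u ∈ H^1_0(0, 1/3). Differentiate via the product rule and integrate the resulting polynomials term by term.
  ∫_0^1/3 u² dx = ∫_0^1/3 (4*x^8 - 16*x^7/3 + 8*x^6/3 - 16*x^5/27 + 4*x^4/81) dx. Term by term:
    ∫_0^1/3 4*x^8 dx = 4/177147;  ∫_0^1/3 -16*x^7/3 dx = -2/19683;  ∫_0^1/3 8*x^6/3 dx = 8/45927;
    ∫_0^1/3 -16*x^5/27 dx = -8/59049;  ∫_0^1/3 4*x^4/81 dx = 4/98415.
  Sum: 4/177147 − 2/19683 + 8/45927 − 8/59049 + 4/98415 = 2/6200145.
  ∫_0^1/3 (u')² dx = ∫_0^1/3 (64*x^6 - 64*x^5 + 208*x^4/9 - 32*x^3/9 + 16*x^2/81) dx. Term by term:
    ∫_0^1/3 64*x^6 dx = 64/15309;  ∫_0^1/3 -64*x^5 dx = -32/2187;  ∫_0^1/3 208*x^4/9 dx = 208/10935;
    ∫_0^1/3 -32*x^3/9 dx = -8/729;  ∫_0^1/3 16*x^2/81 dx = 16/6561.
  Sum: 64/15309 − 32/2187 + 208/10935 − 8/729 + 16/6561 = 8/229635.
∫_0^1/3 u² dx = 2/6200145, so ||u||_L² = sqrt(210)/25515.
∫_0^1/3 (u')² dx = 8/229635, so ||u'||_L² = 2*sqrt(70)/2835.
Ratio ||u||_L² / ||u'||_L² = sqrt(3)/18.
Sharp Poincaré constant on H^1_0(0, 1/3) is C_P = L/π = 1/(3*π), achieved by sin(3*π·x).
A polynomial bump cannot attain the sharp Poincaré constant (only the first sine eigenfunction does), so the ratio is strictly less than C_P, consistent with ||u||_L² ≤ C_P ||u'||_L².


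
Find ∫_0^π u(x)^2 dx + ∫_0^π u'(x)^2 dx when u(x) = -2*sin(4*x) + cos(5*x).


||u||_{H^1(0,π)}^2 = 832/9 + 47*π

u'(x) = -5*sin(5*x) - 8*cos(4*x).
Expand u² and (u')² and integrate term by term on (0, π), using: for integers n ≥ 1, ∫_0^π sin²(nx) dx = ∫_0^π cos²(nx) dx = π/2; for n ≠ n', ∫_0^π sin(nx)sin(n'x) dx = ∫_0^π cos(nx)cos(n'x) dx = 0; and by product-to-sum, ∫_0^π sin(nx)cos(n'x) dx = ½∫_0^π [sin((n+n')x) + sin((n−n')x)] dx, which is 0 when n+n' is even and 2n/(n²−n'²) when n+n' is odd (it need not vanish on (0, π)).
  u² squared terms: (-2)²·∫sin(4x)² dx = 4·π/2 = 2*π;  (1)²·∫cos(5x)² dx = 1·π/2 = π/2.
  u² cross terms: 2·(-2)·(1)·∫sin(4x)·cos(5x) dx = -4·(-8/9) = 32/9.
  So ∫_0^π u² dx = 2*π + π/2 + 32/9 = 32/9 + 5*π/2.
  (u')² squared terms: (-8)²·∫cos(4x)² dx = 64·π/2 = 32*π;  (-5)²·∫sin(5x)² dx = 25·π/2 = 25*π/2.
  (u')² cross terms: 2·(-8)·(-5)·∫cos(4x)·sin(5x) dx = 80·(10/9) = 800/9.
  So ∫_0^π (u')² dx = 32*π + 25*π/2 + 800/9 = 800/9 + 89*π/2.
||u||_{H^1}^2 = (32/9 + 5*π/2) + (800/9 + 89*π/2) = 832/9 + 47*π.
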